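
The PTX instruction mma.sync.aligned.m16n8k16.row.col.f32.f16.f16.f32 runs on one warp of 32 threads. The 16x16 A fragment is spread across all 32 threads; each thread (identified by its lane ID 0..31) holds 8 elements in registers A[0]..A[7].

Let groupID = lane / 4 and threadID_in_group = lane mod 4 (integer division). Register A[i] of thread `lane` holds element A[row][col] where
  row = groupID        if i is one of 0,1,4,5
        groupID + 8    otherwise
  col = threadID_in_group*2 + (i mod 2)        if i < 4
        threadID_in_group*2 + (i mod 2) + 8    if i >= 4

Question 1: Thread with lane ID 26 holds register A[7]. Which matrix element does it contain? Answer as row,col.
14,13

26: grp=6,tig=2
[7] (6+8,2*2+1+8) = (14,13)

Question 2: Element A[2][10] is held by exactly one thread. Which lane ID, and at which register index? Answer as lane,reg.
r=2→G=2,rhi=0  c=10→chi=1,T=1,p=0
L=2*4+1=9  i=1*4+0*2+0=4

9,4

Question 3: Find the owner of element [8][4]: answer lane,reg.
r=8⇒gr=0,Rb=1  c=4⇒Cb=0,th=2,odd=0
L=0*4+2=2  i=0*4+1*2+0=2

2,2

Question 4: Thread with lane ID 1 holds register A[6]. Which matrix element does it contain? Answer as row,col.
L=1->g=1>>2=0, t=1&3=1
[6]->row 0+8=8  col 1·2+0+8=10

8,10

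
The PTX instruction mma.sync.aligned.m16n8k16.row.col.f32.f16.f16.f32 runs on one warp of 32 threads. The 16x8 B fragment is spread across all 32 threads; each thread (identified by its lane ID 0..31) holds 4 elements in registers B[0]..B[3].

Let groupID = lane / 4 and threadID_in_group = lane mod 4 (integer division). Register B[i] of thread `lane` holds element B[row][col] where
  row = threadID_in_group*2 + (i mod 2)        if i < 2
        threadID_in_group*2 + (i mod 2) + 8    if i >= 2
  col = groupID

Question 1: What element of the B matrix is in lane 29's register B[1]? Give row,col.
29: G=7,T=1
[1] (1*2+1+0,7) = (3,7)

3,7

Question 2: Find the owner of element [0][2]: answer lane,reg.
c=2->g=2  r=0->rb=0,t=0,b0=0
L=2*4+0=8  i=0*2+0=0

8,0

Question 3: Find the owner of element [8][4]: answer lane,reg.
16,2

c=4→G=4  r=8→rhi=1,T=0,p=0
L=4*4+0=16  i=1*2+0=2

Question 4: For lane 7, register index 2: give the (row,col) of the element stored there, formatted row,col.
L=7->g=7>>2=1, t=7&3=3
[2]->row 3·2+0+8=14  col g=1

14,1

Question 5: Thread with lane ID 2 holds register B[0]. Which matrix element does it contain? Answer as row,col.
2: G=0,T=2
[0] (2*2+0+0,0) = (4,0)

4,0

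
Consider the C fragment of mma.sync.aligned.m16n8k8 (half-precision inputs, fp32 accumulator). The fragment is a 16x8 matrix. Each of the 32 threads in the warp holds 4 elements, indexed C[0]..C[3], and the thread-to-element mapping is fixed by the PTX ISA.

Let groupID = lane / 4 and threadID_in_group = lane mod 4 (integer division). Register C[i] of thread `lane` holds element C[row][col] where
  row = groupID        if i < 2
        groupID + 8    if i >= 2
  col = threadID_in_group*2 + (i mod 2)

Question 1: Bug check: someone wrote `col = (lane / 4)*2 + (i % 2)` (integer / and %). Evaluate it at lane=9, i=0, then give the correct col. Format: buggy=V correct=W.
buggy=4 correct=2

`(lane / 4)*2 + (i % 2)`[9,0]=>4
L=9=>grp=9>>2=2, tig=9&3=1
[0]=>row 2+0=2  col 1·2+0=2
col: 4 vs 2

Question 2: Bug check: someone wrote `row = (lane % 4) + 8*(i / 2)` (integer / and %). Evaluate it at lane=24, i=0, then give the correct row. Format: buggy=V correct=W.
`(lane % 4) + 8*(i / 2)`[24,0]→0
24: G=6,T=0
[0] (6+0,0*2+0) = (6,0)
row: 0 vs 6

buggy=0 correct=6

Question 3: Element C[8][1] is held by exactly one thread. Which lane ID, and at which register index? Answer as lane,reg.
0,3

r:8=>grp=0,rB=1  c:1=>tig=0,lo=1
L=0*4+0=0  i=1*2+1=3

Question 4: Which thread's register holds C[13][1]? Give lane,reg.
r=13→G=5,rhi=1  c=1→T=0,p=1
L=5*4+0=20  i=1*2+1=3

20,3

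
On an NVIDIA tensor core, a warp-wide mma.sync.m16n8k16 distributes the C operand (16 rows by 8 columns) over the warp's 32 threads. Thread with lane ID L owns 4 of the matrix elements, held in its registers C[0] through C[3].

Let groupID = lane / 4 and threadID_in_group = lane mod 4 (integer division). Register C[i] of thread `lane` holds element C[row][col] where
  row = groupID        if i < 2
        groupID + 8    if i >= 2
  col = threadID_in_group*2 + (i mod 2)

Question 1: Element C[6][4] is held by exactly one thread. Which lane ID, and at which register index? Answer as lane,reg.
r=6->g=6,rb=0  c=4->t=2,b0=0
L=6*4+2=26  i=0*2+0=0

26,0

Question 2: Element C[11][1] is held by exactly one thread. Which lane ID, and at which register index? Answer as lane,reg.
12,3

r:11=>grp=3,rB=1  c:1=>tig=0,lo=1
L=3*4+0=12  i=1*2+1=3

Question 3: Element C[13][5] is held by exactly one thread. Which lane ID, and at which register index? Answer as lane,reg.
22,3

r=13→G=5,rhi=1  c=5→T=2,p=1
L=5*4+2=22  i=1*2+1=3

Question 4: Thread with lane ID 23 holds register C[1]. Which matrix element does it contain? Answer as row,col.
5,7

lane 23: g=5 (23/4), t=3 (23%4)
i=1: r=5+0=5, c=3*2+1=7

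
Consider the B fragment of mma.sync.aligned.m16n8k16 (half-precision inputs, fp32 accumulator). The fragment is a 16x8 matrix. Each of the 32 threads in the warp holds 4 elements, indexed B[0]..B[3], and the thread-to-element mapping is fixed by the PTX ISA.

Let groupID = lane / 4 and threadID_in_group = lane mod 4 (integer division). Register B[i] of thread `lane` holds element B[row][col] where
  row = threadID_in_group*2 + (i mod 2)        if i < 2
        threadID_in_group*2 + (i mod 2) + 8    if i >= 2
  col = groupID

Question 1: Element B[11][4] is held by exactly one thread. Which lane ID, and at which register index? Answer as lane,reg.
17,3

c=4->g=4  r=11->rb=1,t=1,b0=1
L=4*4+1=17  i=1*2+1=3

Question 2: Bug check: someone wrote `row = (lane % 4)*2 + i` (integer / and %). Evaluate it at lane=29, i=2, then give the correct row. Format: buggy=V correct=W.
`(lane % 4)*2 + i`[29,2]=>4
L=29=>grp=29>>2=7, tig=29&3=1
[2]=>row 1·2+0+8=10  col grp=7
row: 4 vs 10

buggy=4 correct=10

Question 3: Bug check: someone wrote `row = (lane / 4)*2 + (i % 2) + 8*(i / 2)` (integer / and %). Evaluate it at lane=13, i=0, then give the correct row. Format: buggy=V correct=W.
`(lane / 4)*2 + (i % 2) + 8*(i / 2)`[13,0]->6
L=13->gid=13>>2=3, tid=13&3=1
[0]->row 1·2+0+0=2  col gid=3
row: 6 vs 2

buggy=6 correct=2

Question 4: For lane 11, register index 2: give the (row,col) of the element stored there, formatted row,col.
L=11⇒gr=11>>2=2, th=11&3=3
[2]⇒row 3·2+0+8=14  col gr=2

14,2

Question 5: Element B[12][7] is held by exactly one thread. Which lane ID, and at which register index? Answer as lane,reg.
30,2

c=7⇒gr=7  r=12⇒Rb=1,th=2,odd=0
L=7*4+2=30  i=1*2+0=2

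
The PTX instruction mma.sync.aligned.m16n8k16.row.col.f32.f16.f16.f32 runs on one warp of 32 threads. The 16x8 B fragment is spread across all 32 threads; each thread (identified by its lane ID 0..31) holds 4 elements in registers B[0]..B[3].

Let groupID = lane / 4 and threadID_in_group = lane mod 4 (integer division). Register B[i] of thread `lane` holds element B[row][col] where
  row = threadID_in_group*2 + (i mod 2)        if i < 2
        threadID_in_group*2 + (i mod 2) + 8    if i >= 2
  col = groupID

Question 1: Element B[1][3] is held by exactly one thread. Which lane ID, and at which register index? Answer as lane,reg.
12,1

c: 3->gid=3  r: 1->r8=0,tid=0,i&1=1
L=3*4+0=12  i=0*2+1=1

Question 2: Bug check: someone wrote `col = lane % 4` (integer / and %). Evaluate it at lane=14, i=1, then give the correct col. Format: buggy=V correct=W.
`lane % 4`[14,1]->2
14: gid=3,tid=2
[1] (2*2+1+0,3) = (5,3)
col: 2 vs 3

buggy=2 correct=3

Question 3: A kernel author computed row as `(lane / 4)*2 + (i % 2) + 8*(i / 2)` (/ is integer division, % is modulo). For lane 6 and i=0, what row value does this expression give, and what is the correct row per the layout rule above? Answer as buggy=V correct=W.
`(lane / 4)*2 + (i % 2) + 8*(i / 2)`[6,0]->2
L=6->gid=6>>2=1, tid=6&3=2
[0]->row 2·2+0+0=4  col gid=1
row: 2 vs 4

buggy=2 correct=4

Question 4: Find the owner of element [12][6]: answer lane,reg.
c=6→G=6  r=12→rhi=1,T=2,p=0
L=6*4+2=26  i=1*2+0=2

26,2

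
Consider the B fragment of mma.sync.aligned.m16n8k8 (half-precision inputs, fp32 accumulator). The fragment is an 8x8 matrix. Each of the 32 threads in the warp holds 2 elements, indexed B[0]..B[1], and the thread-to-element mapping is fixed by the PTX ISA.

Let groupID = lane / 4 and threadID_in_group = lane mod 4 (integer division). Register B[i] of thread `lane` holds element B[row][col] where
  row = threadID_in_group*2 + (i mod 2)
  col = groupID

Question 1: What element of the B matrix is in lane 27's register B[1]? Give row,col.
lane 27: G=6 (27/4), T=3 (27%4)
i=1: r=3*2+1=7, c=G=6

7,6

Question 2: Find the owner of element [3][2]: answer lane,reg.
c=2->g=2  r=3->t=1,b0=1
L=2*4+1=9  i=1=1

9,1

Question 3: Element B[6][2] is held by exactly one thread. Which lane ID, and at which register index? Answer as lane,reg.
11,0

c=2⇒gr=2  r=6⇒th=3,odd=0
L=2*4+3=11  i=0=0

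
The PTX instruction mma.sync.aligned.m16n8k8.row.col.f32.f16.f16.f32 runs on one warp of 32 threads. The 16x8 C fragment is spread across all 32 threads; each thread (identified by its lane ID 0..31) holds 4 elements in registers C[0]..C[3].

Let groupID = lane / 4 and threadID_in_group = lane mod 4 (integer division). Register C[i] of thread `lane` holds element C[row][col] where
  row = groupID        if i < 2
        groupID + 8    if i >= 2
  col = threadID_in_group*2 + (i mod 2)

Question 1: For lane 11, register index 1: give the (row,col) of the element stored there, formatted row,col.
L=11⇒gr=11>>2=2, th=11&3=3
[1]⇒row 2+0=2  col 3·2+1=7

2,7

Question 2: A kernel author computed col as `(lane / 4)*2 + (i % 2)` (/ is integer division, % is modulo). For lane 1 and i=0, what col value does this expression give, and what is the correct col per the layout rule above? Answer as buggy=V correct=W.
buggy=0 correct=2

`(lane / 4)*2 + (i % 2)`[1,0]→0
L=1→G=1>>2=0, T=1&3=1
[0]→row 0+0=0  col 1·2+0=2
col: 0 vs 2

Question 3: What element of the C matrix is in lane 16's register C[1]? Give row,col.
4,1

L=16=>grp=16>>2=4, tig=16&3=0
[1]=>row 4+0=4  col 0·2+1=1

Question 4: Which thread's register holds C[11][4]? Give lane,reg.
r:11=>grp=3,rB=1  c:4=>tig=2,lo=0
L=3*4+2=14  i=1*2+0=2

14,2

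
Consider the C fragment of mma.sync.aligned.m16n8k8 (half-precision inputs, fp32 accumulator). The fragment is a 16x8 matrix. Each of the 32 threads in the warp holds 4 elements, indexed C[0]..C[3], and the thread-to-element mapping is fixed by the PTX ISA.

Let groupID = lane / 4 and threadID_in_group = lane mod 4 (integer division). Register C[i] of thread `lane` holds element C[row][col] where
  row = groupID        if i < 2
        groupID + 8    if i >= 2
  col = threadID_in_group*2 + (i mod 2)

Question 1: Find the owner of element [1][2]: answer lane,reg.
5,0

r=1→G=1,rhi=0  c=2→T=1,p=0
L=1*4+1=5  i=0*2+0=0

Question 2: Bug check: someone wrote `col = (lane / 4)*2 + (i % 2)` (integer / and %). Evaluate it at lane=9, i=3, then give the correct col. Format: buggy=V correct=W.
buggy=5 correct=3

`(lane / 4)*2 + (i % 2)`[9,3]→5
L=9→G=9>>2=2, T=9&3=1
[3]→row 2+8=10  col 1·2+1=3
col: 5 vs 3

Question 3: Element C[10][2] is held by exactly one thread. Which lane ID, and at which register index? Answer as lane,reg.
r:10=>grp=2,rB=1  c:2=>tig=1,lo=0
L=2*4+1=9  i=1*2+0=2

9,2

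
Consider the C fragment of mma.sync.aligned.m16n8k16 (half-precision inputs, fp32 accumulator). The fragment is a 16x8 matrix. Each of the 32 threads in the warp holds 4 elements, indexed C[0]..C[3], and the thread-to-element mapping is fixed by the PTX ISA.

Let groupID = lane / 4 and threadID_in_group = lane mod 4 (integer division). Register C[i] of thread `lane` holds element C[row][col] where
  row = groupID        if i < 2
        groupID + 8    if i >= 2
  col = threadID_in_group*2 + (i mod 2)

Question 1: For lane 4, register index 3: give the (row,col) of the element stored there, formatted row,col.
lane 4: grp=1 (4/4), tig=0 (4%4)
i=3: r=1+8=9, c=0*2+1=1

9,1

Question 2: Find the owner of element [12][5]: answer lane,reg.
r=12⇒gr=4,Rb=1  c=5⇒th=2,odd=1
L=4*4+2=18  i=1*2+1=3

18,3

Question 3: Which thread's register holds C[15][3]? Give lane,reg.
29,3

r: 15->gid=7,r8=1  c: 3->tid=1,i&1=1
L=7*4+1=29  i=1*2+1=3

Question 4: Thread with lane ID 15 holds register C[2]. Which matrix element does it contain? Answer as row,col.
L=15→G=15>>2=3, T=15&3=3
[2]→row 3+8=11  col 3·2+0=6

11,6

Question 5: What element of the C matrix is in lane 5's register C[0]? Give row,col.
lane 5->5/4=1, 5 mod 4=1
i=0  r:1+0->1  c:2·1+0->2

1,2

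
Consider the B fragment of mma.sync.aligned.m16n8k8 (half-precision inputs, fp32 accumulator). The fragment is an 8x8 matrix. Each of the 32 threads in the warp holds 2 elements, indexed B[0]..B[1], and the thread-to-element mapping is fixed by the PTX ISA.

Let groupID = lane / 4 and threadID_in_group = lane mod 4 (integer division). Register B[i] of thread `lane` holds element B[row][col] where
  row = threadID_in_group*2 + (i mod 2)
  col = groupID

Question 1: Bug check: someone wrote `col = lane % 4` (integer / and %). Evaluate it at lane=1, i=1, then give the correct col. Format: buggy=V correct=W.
`lane % 4`[1,1]→1
lane 1: G=0 (1/4), T=1 (1%4)
i=1: r=1*2+1=3, c=G=0
col: 1 vs 0

buggy=1 correct=0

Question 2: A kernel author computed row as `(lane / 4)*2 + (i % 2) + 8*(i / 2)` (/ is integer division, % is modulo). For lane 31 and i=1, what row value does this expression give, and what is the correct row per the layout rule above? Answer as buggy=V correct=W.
buggy=15 correct=7

`(lane / 4)*2 + (i % 2) + 8*(i / 2)`[31,1]->15
lane 31->31/4=7, 31 mod 4=3
i=1  r:2·3+1->7  c:7
row: 15 vs 7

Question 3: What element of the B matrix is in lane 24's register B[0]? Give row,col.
24: gr=6,th=0
[0] (0*2+0,6) = (0,6)

0,6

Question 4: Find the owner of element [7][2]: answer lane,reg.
c=2→G=2  r=7→T=3,p=1
L=2*4+3=11  i=1=1

11,1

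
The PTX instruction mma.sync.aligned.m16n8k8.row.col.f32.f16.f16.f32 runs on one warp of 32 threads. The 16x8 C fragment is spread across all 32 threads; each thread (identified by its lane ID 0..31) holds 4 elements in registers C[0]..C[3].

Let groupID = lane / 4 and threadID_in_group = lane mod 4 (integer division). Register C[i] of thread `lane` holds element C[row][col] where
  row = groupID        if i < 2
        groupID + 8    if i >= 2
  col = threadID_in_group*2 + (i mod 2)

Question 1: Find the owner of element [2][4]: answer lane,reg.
r=2->g=2,rb=0  c=4->t=2,b0=0
L=2*4+2=10  i=0*2+0=0

10,0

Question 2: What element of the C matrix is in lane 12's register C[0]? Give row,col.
3,0

L=12->gid=12>>2=3, tid=12&3=0
[0]->row 3+0=3  col 0·2+0=0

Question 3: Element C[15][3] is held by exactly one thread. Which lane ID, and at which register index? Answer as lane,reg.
r: 15->gid=7,r8=1  c: 3->tid=1,i&1=1
L=7*4+1=29  i=1*2+1=3

29,3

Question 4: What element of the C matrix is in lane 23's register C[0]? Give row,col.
5,6

23: grp=5,tig=3
[0] (5+0,3*2+0) = (5,6)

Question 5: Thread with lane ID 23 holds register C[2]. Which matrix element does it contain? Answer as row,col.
lane 23: g=5 (23/4), t=3 (23%4)
i=2: r=5+8=13, c=3*2+0=6

13,6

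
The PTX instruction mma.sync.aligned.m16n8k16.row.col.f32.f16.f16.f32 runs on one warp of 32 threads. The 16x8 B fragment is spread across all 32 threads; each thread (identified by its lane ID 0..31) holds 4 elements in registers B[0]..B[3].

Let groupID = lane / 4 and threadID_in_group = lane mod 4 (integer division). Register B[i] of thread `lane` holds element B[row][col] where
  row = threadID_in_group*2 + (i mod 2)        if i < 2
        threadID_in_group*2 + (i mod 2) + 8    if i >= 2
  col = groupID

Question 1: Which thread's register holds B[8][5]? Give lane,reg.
20,2

c:5=>grp=5  r:8=>rB=1,tig=0,lo=0
L=5*4+0=20  i=1*2+0=2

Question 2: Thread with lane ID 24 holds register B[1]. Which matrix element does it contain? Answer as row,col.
1,6

24: G=6,T=0
[1] (0*2+1+0,6) = (1,6)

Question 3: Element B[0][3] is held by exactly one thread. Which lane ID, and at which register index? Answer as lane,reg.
12,0

c:3=>grp=3  r:0=>rB=0,tig=0,lo=0
L=3*4+0=12  i=0*2+0=0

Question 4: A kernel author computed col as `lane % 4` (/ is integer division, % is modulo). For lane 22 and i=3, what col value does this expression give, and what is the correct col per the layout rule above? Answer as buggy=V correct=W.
`lane % 4`[22,3]->2
lane 22->22/4=5, 22 mod 4=2
i=3  r:2·2+1+8->13  c:5
col: 2 vs 5

buggy=2 correct=5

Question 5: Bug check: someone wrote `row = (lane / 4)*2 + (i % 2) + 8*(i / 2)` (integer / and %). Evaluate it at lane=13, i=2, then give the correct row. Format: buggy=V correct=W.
`(lane / 4)*2 + (i % 2) + 8*(i / 2)`[13,2]=>14
lane 13=>13/4=3, 13 mod 4=1
i=2  r:2·1+0+8=>10  c:3
row: 14 vs 10

buggy=14 correct=10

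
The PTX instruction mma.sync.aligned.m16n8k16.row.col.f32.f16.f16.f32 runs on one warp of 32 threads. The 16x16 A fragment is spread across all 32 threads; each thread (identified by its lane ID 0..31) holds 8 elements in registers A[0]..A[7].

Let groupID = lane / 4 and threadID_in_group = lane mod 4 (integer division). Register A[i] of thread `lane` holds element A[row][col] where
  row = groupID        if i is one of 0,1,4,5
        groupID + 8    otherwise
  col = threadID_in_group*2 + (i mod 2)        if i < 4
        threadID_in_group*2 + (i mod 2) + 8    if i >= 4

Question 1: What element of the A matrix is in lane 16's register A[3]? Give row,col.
12,1

lane 16->16/4=4, 16 mod 4=0
i=3  r:4+8->12  c:2·0+1+0->1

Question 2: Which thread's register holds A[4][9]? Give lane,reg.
16,5

r=4->g=4,rb=0  c=9->cb=1,t=0,b0=1
L=4*4+0=16  i=1*4+0*2+1=5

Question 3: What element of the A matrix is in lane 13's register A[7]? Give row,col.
11,11

13: G=3,T=1
[7] (3+8,1*2+1+8) = (11,11)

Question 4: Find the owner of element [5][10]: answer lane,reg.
r: 5->gid=5,r8=0  c: 10->c8=1,tid=1,i&1=0
L=5*4+1=21  i=1*4+0*2+0=4

21,4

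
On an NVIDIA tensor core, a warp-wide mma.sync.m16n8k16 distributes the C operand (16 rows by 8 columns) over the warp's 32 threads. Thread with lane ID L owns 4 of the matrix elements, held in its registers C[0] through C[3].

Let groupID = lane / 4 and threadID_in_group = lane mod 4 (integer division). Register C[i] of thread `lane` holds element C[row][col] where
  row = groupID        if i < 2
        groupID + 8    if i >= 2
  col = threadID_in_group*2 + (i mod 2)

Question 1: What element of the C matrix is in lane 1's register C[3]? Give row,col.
L=1=>grp=1>>2=0, tig=1&3=1
[3]=>row 0+8=8  col 1·2+1=3

8,3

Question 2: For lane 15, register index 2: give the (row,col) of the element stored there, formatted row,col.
L=15⇒gr=15>>2=3, th=15&3=3
[2]⇒row 3+8=11  col 3·2+0=6

11,6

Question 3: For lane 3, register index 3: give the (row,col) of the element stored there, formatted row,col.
8,7

lane 3: gid=0 (3/4), tid=3 (3%4)
i=3: r=0+8=8, c=3*2+1=7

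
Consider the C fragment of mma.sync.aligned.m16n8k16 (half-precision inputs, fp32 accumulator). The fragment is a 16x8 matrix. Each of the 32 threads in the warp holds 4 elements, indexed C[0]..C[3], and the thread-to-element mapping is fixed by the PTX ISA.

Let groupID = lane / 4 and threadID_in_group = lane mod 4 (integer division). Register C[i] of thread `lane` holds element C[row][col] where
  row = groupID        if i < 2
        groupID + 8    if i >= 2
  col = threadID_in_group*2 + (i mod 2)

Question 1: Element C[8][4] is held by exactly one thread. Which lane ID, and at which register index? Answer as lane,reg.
r: 8->gid=0,r8=1  c: 4->tid=2,i&1=0
L=0*4+2=2  i=1*2+0=2

2,2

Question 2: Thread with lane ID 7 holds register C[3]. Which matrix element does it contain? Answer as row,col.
9,7

L=7=>grp=7>>2=1, tig=7&3=3
[3]=>row 1+8=9  col 3·2+1=7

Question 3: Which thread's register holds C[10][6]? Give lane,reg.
11,2

r=10->g=2,rb=1  c=6->t=3,b0=0
L=2*4+3=11  i=1*2+0=2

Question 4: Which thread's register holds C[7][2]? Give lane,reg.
29,0

r=7->g=7,rb=0  c=2->t=1,b0=0
L=7*4+1=29  i=0*2+0=0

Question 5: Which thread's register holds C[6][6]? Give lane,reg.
27,0

r=6→G=6,rhi=0  c=6→T=3,p=0
L=6*4+3=27  i=0*2+0=0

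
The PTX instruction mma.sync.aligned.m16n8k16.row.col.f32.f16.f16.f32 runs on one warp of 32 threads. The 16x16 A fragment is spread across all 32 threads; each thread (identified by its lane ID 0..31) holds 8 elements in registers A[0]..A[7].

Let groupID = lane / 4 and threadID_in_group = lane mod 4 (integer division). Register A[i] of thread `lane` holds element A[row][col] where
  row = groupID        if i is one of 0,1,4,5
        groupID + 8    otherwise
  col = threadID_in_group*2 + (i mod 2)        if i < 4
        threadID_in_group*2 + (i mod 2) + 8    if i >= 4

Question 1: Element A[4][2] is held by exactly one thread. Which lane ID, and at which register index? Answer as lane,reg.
r=4->g=4,rb=0  c=2->cb=0,t=1,b0=0
L=4*4+1=17  i=0*4+0*2+0=0

17,0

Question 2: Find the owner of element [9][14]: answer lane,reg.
7,6

r=9⇒gr=1,Rb=1  c=14⇒Cb=1,th=3,odd=0
L=1*4+3=7  i=1*4+1*2+0=6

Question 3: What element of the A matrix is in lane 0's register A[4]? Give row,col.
0,8

lane 0: gr=0 (0/4), th=0 (0%4)
i=4: r=0+0=0, c=0*2+0+8=8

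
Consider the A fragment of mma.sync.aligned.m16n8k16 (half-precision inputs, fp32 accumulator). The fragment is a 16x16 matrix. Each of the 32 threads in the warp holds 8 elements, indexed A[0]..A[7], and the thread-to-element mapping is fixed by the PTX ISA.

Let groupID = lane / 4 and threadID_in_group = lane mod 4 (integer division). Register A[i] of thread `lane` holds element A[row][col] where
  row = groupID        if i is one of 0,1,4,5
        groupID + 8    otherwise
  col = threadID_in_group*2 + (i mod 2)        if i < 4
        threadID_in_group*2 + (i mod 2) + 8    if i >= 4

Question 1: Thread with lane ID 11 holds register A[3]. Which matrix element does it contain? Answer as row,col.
10,7

lane 11: g=2 (11/4), t=3 (11%4)
i=3: r=2+8=10, c=3*2+1+0=7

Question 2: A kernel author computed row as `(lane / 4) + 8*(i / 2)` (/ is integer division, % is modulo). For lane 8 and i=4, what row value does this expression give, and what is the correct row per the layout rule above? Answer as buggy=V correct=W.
`(lane / 4) + 8*(i / 2)`[8,4]⇒18
lane 8⇒8/4=2, 8 mod 4=0
i=4  r:2+0⇒2  c:2·0+0+8⇒8
row: 18 vs 2

buggy=18 correct=2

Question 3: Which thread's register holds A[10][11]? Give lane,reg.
r=10⇒gr=2,Rb=1  c=11⇒Cb=1,th=1,odd=1
L=2*4+1=9  i=1*4+1*2+1=7

9,7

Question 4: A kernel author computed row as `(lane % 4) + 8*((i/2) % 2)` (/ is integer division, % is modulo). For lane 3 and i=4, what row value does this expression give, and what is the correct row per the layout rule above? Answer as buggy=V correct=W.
`(lane % 4) + 8*((i/2) % 2)`[3,4]->3
L=3->gid=3>>2=0, tid=3&3=3
[4]->row 0+0=0  col 3·2+0+8=14
row: 3 vs 0

buggy=3 correct=0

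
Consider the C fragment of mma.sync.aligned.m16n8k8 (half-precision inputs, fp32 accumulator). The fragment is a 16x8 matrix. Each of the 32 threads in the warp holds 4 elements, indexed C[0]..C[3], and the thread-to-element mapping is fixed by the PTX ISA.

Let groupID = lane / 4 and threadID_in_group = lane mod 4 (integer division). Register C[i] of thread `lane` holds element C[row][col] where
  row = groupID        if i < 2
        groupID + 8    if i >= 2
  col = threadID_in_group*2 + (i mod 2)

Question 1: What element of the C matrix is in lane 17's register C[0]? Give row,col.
4,2

L=17=>grp=17>>2=4, tig=17&3=1
[0]=>row 4+0=4  col 1·2+0=2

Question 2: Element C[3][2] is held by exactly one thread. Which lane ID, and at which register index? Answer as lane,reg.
r=3→G=3,rhi=0  c=2→T=1,p=0
L=3*4+1=13  i=0*2+0=0

13,0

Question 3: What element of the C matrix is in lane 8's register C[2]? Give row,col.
10,0

lane 8: G=2 (8/4), T=0 (8%4)
i=2: r=2+8=10, c=0*2+0=0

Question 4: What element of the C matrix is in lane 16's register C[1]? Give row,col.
4,1

16: gid=4,tid=0
[1] (4+0,0*2+1) = (4,1)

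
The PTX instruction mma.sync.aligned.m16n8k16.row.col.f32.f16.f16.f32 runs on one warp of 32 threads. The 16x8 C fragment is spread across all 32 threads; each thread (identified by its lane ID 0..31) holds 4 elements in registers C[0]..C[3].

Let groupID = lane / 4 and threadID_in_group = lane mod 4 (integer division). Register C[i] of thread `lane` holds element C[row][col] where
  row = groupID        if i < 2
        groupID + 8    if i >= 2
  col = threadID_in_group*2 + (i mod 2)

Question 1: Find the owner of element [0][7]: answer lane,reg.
3,1

r:0=>grp=0,rB=0  c:7=>tig=3,lo=1
L=0*4+3=3  i=0*2+1=1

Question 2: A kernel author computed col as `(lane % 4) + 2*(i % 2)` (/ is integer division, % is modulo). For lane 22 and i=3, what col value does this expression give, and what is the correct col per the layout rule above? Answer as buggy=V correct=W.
buggy=4 correct=5

`(lane % 4) + 2*(i % 2)`[22,3]⇒4
22: gr=5,th=2
[3] (5+8,2*2+1) = (13,5)
col: 4 vs 5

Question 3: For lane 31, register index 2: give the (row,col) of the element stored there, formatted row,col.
15,6

31: gr=7,th=3
[2] (7+8,3*2+0) = (15,6)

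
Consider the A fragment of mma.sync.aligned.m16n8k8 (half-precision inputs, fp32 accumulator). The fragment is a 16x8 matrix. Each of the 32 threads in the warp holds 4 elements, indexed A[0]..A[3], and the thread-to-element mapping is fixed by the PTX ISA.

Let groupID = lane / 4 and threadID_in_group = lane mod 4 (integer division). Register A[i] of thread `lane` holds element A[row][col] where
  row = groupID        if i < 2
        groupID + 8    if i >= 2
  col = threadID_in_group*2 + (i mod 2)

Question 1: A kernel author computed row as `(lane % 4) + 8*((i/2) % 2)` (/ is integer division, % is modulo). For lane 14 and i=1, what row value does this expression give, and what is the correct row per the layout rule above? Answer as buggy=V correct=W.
buggy=2 correct=3

`(lane % 4) + 8*((i/2) % 2)`[14,1]->2
lane 14: g=3 (14/4), t=2 (14%4)
i=1: r=3+0=3, c=2*2+1=5
row: 2 vs 3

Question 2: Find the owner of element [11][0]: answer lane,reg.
12,2

r: 11->gid=3,r8=1  c: 0->tid=0,i&1=0
L=3*4+0=12  i=1*2+0=2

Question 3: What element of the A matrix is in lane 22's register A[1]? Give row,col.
5,5

lane 22→22/4=5, 22 mod 4=2
i=1  r:5+0→5  c:2·2+1→5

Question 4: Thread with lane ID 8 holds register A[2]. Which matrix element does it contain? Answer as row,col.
lane 8: g=2 (8/4), t=0 (8%4)
i=2: r=2+8=10, c=0*2+0=0

10,0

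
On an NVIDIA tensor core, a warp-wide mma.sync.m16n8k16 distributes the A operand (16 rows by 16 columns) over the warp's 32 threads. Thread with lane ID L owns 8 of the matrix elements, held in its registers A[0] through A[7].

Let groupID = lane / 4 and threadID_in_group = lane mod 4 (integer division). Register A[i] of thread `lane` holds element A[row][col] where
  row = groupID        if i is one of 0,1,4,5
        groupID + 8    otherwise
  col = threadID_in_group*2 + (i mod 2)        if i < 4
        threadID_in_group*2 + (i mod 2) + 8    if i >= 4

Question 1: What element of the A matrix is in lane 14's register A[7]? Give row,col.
lane 14⇒14/4=3, 14 mod 4=2
i=7  r:3+8⇒11  c:2·2+1+8⇒13

11,13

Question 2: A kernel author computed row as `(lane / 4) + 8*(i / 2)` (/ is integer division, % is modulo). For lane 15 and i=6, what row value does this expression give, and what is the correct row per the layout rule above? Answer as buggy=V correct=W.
buggy=27 correct=11

`(lane / 4) + 8*(i / 2)`[15,6]->27
lane 15: gid=3 (15/4), tid=3 (15%4)
i=6: r=3+8=11, c=3*2+0+8=14
row: 27 vs 11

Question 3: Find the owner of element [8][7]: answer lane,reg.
3,3

r:8=>grp=0,rB=1  c:7=>cB=0,tig=3,lo=1
L=0*4+3=3  i=0*4+1*2+1=3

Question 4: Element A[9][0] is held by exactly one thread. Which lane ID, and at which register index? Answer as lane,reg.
4,2

r=9->g=1,rb=1  c=0->cb=0,t=0,b0=0
L=1*4+0=4  i=0*4+1*2+0=2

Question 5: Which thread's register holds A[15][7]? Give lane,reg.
31,3

r=15->g=7,rb=1  c=7->cb=0,t=3,b0=1
L=7*4+3=31  i=0*4+1*2+1=3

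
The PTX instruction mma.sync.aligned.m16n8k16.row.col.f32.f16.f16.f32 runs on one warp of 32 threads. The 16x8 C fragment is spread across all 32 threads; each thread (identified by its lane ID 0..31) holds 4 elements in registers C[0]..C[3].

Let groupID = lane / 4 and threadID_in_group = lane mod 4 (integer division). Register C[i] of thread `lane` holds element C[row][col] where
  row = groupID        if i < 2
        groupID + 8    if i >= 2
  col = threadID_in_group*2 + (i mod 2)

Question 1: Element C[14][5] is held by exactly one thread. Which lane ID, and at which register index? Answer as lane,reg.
26,3

r: 14->gid=6,r8=1  c: 5->tid=2,i&1=1
L=6*4+2=26  i=1*2+1=3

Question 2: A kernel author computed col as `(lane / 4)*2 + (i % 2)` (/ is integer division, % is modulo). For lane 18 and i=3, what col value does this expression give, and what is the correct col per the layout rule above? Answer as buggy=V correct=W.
buggy=9 correct=5

`(lane / 4)*2 + (i % 2)`[18,3]->9
L=18->gid=18>>2=4, tid=18&3=2
[3]->row 4+8=12  col 2·2+1=5
col: 9 vs 5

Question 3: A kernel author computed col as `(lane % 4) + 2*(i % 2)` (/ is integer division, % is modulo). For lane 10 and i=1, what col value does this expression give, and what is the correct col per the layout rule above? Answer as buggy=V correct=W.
`(lane % 4) + 2*(i % 2)`[10,1]⇒4
L=10⇒gr=10>>2=2, th=10&3=2
[1]⇒row 2+0=2  col 2·2+1=5
col: 4 vs 5

buggy=4 correct=5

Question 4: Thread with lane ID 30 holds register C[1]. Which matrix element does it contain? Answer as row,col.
lane 30: g=7 (30/4), t=2 (30%4)
i=1: r=7+0=7, c=2*2+1=5

7,5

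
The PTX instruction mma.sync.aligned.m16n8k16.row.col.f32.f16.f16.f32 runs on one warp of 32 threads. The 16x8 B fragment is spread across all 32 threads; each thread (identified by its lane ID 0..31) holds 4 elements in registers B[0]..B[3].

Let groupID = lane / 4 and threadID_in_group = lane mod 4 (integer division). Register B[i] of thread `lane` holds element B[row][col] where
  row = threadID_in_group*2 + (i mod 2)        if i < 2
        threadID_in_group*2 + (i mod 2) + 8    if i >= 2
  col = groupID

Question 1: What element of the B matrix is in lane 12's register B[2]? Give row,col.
8,3

12: g=3,t=0
[2] (0*2+0+8,3) = (8,3)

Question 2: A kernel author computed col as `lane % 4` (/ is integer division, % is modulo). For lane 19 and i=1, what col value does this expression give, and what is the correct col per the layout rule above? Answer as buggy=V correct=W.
buggy=3 correct=4

`lane % 4`[19,1]->3
lane 19: gid=4 (19/4), tid=3 (19%4)
i=1: r=3*2+1+0=7, c=gid=4
col: 3 vs 4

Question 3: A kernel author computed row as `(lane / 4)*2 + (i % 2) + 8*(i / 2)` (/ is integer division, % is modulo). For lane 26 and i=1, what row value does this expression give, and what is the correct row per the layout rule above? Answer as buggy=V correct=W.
buggy=13 correct=5

`(lane / 4)*2 + (i % 2) + 8*(i / 2)`[26,1]->13
lane 26->26/4=6, 26 mod 4=2
i=1  r:2·2+1+0->5  c:6
row: 13 vs 5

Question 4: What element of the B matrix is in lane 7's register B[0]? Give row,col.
lane 7: grp=1 (7/4), tig=3 (7%4)
i=0: r=3*2+0+0=6, c=grp=1

6,1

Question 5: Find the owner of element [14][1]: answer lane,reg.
c=1->g=1  r=14->rb=1,t=3,b0=0
L=1*4+3=7  i=1*2+0=2

7,2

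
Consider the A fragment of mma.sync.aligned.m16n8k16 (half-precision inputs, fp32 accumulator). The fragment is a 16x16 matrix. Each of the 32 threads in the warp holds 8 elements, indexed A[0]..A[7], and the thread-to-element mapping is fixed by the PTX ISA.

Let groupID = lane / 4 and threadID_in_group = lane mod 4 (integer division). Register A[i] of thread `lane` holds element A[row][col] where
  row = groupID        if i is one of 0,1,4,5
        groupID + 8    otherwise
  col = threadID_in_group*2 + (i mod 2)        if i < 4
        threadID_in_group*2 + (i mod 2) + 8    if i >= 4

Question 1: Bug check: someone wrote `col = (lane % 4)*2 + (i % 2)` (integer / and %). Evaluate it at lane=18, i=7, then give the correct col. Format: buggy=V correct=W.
`(lane % 4)*2 + (i % 2)`[18,7]→5
18: G=4,T=2
[7] (4+8,2*2+1+8) = (12,13)
col: 5 vs 13

buggy=5 correct=13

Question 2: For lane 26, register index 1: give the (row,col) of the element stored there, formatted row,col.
6,5

L=26→G=26>>2=6, T=26&3=2
[1]→row 6+0=6  col 2·2+1+0=5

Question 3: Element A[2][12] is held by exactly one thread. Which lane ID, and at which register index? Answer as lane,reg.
10,4

r:2=>grp=2,rB=0  c:12=>cB=1,tig=2,lo=0
L=2*4+2=10  i=1*4+0*2+0=4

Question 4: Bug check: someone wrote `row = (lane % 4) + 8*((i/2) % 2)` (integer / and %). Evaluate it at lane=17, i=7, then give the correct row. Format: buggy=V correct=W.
buggy=9 correct=12

`(lane % 4) + 8*((i/2) % 2)`[17,7]=>9
lane 17: grp=4 (17/4), tig=1 (17%4)
i=7: r=4+8=12, c=1*2+1+8=11
row: 9 vs 12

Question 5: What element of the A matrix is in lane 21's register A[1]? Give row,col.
5,3

lane 21: g=5 (21/4), t=1 (21%4)
i=1: r=5+0=5, c=1*2+1+0=3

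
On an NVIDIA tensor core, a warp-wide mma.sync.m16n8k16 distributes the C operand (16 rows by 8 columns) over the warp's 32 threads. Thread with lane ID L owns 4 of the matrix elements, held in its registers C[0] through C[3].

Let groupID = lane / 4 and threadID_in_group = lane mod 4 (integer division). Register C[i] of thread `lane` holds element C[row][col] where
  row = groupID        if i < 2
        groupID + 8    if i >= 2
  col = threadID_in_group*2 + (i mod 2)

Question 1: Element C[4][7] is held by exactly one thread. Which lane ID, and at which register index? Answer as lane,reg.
r=4->g=4,rb=0  c=7->t=3,b0=1
L=4*4+3=19  i=0*2+1=1

19,1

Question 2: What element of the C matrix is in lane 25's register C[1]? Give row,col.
6,3

lane 25->25/4=6, 25 mod 4=1
i=1  r:6+0->6  c:2·1+1->3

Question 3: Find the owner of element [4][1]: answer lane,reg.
16,1

r:4=>grp=4,rB=0  c:1=>tig=0,lo=1
L=4*4+0=16  i=0*2+1=1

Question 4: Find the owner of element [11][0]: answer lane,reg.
12,2

r: 11->gid=3,r8=1  c: 0->tid=0,i&1=0
L=3*4+0=12  i=1*2+0=2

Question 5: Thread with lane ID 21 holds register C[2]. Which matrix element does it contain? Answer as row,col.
lane 21->21/4=5, 21 mod 4=1
i=2  r:5+8->13  c:2·1+0->2

13,2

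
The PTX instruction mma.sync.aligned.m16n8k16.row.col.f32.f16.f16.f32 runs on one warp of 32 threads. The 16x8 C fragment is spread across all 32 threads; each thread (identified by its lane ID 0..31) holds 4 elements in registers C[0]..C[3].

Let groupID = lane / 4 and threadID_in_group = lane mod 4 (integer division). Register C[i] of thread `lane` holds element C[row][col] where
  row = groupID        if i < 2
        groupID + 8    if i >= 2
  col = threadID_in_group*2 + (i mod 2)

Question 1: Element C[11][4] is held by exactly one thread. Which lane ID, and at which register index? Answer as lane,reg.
14,2

r:11=>grp=3,rB=1  c:4=>tig=2,lo=0
L=3*4+2=14  i=1*2+0=2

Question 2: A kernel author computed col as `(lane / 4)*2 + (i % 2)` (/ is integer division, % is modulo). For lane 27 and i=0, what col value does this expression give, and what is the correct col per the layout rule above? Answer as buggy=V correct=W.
buggy=12 correct=6

`(lane / 4)*2 + (i % 2)`[27,0]→12
27: G=6,T=3
[0] (6+0,3*2+0) = (6,6)
col: 12 vs 6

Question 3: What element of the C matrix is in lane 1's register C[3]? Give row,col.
1: gid=0,tid=1
[3] (0+8,1*2+1) = (8,3)

8,3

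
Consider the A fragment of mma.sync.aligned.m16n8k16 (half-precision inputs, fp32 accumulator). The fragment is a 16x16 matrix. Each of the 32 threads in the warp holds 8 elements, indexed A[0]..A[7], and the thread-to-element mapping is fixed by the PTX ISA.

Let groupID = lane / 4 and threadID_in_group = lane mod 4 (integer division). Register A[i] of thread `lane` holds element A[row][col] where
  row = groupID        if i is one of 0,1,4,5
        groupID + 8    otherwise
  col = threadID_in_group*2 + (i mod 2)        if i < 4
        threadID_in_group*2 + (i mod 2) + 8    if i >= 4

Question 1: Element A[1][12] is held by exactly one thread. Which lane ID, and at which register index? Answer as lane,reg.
6,4

r=1⇒gr=1,Rb=0  c=12⇒Cb=1,th=2,odd=0
L=1*4+2=6  i=1*4+0*2+0=4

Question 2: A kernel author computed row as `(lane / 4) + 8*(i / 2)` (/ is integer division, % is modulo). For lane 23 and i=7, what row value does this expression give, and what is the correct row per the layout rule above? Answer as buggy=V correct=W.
buggy=29 correct=13

`(lane / 4) + 8*(i / 2)`[23,7]->29
lane 23: gid=5 (23/4), tid=3 (23%4)
i=7: r=5+8=13, c=3*2+1+8=15
row: 29 vs 13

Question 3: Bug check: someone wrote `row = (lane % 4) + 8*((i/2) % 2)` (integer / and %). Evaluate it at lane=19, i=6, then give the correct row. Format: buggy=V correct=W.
buggy=11 correct=12

`(lane % 4) + 8*((i/2) % 2)`[19,6]⇒11
L=19⇒gr=19>>2=4, th=19&3=3
[6]⇒row 4+8=12  col 3·2+0+8=14
row: 11 vs 12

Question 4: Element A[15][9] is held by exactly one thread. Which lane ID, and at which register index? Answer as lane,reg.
r=15⇒gr=7,Rb=1  c=9⇒Cb=1,th=0,odd=1
L=7*4+0=28  i=1*4+1*2+1=7

28,7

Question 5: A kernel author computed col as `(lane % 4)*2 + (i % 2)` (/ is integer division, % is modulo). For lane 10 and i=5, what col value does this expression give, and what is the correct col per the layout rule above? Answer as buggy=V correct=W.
buggy=5 correct=13

`(lane % 4)*2 + (i % 2)`[10,5]->5
L=10->gid=10>>2=2, tid=10&3=2
[5]->row 2+0=2  col 2·2+1+8=13
col: 5 vs 13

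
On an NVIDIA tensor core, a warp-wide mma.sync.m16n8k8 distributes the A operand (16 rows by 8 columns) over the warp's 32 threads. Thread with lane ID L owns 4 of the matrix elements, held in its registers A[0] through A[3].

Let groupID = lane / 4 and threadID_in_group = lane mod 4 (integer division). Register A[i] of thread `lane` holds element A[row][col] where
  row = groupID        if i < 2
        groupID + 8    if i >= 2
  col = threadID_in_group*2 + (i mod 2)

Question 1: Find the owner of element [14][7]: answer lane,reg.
r=14->g=6,rb=1  c=7->t=3,b0=1
L=6*4+3=27  i=1*2+1=3

27,3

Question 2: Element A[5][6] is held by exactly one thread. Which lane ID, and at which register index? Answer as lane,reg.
r=5->g=5,rb=0  c=6->t=3,b0=0
L=5*4+3=23  i=0*2+0=0

23,0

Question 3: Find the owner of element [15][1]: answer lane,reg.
28,3

r:15=>grp=7,rB=1  c:1=>tig=0,lo=1
L=7*4+0=28  i=1*2+1=3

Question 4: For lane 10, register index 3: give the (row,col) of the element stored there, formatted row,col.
10,5

L=10⇒gr=10>>2=2, th=10&3=2
[3]⇒row 2+8=10  col 2·2+1=5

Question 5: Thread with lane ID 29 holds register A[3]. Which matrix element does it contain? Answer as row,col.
15,3

29: gr=7,th=1
[3] (7+8,1*2+1) = (15,3)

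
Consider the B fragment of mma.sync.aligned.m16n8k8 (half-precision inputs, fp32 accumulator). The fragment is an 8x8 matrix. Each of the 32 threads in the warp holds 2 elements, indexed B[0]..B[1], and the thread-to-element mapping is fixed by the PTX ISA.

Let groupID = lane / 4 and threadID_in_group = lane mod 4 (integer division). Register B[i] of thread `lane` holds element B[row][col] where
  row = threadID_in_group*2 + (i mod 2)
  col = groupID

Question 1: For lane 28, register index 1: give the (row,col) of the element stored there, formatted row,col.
1,7

lane 28→28/4=7, 28 mod 4=0
i=1  r:2·0+1→1  c:7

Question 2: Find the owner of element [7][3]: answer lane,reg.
15,1

c=3->g=3  r=7->t=3,b0=1
L=3*4+3=15  i=1=1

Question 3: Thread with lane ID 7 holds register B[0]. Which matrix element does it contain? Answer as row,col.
lane 7=>7/4=1, 7 mod 4=3
i=0  r:2·3+0=>6  c:1

6,1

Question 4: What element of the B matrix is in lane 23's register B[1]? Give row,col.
lane 23=>23/4=5, 23 mod 4=3
i=1  r:2·3+1=>7  c:5

7,5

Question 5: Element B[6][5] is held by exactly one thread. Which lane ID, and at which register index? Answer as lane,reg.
23,0

c:5=>grp=5  r:6=>tig=3,lo=0
L=5*4+3=23  i=0=0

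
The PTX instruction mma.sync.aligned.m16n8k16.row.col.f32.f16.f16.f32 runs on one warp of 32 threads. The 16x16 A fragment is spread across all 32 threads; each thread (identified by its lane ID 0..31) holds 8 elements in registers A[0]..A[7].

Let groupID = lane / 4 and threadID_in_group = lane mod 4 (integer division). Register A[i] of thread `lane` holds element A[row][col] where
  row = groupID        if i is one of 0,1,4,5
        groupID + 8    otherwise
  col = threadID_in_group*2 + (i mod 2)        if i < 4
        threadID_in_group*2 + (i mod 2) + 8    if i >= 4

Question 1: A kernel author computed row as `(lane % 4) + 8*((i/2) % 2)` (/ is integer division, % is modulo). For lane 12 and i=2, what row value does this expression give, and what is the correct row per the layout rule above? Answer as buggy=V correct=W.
buggy=8 correct=11

`(lane % 4) + 8*((i/2) % 2)`[12,2]->8
L=12->gid=12>>2=3, tid=12&3=0
[2]->row 3+8=11  col 0·2+0+0=0
row: 8 vs 11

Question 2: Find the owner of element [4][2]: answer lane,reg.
r=4->g=4,rb=0  c=2->cb=0,t=1,b0=0
L=4*4+1=17  i=0*4+0*2+0=0

17,0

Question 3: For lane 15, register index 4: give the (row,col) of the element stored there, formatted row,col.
lane 15: g=3 (15/4), t=3 (15%4)
i=4: r=3+0=3, c=3*2+0+8=14

3,14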